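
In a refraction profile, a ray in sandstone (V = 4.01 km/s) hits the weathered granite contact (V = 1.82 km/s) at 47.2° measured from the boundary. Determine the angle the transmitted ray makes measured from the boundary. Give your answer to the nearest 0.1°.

72.0°

Convert to the normal: θ₁ = 90° − 47.2° = 42.8°.
Snell's law: sin θ₂ = (V₂/V₁)·sin θ₁ = (1.82/4.01)·sin 42.8° = 0.3084.
θ₂ = arcsin 0.3084 = 17.96° from the normal.
From the interface: 90° − 17.96° = 72.04°.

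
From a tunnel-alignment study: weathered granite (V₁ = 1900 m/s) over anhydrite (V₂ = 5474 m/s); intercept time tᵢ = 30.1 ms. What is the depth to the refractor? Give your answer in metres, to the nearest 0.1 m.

θ_c = arcsin(1900/5474) = 20.31°; cos θ_c = 0.9378.
tᵢ = 2h cos θ_c/V₁ ⇒ h = tᵢ·V₁/(2 cos θ_c) = 0.0301·1900/(2·0.9378) = 30.49 m.

30.5 m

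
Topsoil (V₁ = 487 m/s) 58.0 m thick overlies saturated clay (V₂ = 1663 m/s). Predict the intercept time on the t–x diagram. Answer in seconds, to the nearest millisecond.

tᵢ = 2h·√(V₂²−V₁²)/(V₁V₂).
√(V₂²−V₁²) = √(1663²−487²) = 1590.1 m/s.
tᵢ = 2·58.0·1590.1/(487·1663) = 0.22775 s.

0.228 s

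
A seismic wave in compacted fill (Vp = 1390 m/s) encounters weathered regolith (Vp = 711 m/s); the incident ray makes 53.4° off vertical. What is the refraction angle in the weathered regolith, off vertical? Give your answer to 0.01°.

24.25°

Snell's law: sin θ₂ = (V₂/V₁)·sin θ₁ = (711/1390)·sin 53.4° = 0.4106.
θ₂ = sin⁻¹(0.4106) = 24.25° (from vertical).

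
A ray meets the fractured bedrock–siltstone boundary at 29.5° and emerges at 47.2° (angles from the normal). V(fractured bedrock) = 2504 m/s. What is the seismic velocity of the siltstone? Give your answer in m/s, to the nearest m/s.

sin 29.5° = 0.4924; sin 47.2° = 0.7337.
V₂ = V₁·(sin θ₂/sin θ₁) = 2504·(0.7337/0.4924) = 3731.06 m/s.

3731 m/s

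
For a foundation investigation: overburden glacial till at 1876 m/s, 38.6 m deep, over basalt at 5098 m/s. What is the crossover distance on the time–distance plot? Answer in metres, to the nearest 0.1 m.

x_cross = 2h·√((V₂+V₁)/(V₂−V₁)).
(V₂+V₁)/(V₂−V₁) = (5098+1876)/(5098−1876) = 2.1645; √ = 1.4712.
x_cross = 2·38.6·1.4712 = 113.58 m.

113.6 m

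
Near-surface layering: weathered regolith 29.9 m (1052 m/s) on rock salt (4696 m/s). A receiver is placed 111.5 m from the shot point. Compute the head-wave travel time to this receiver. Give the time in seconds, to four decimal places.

0.0791 s

t = x/V₂ + 2h·√(V₂²−V₁²)/(V₁V₂).
√(V₂²−V₁²) = √(4696²−1052²) = 4576.6 m/s; delay term = 2·29.9·4576.6/(1052·4696) = 0.05540 s.
t = 111.5/4696 + 0.05540 = 0.07914 s.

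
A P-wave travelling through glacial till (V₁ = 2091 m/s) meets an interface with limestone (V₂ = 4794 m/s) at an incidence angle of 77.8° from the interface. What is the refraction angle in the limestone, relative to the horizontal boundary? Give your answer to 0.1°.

Convert to the normal: θ₁ = 90° − 77.8° = 12.2°.
Snell's law: sin θ₂ = (V₂/V₁)·sin θ₁ = (4794/2091)·sin 12.2° = 0.4845.
θ₂ = sin⁻¹(0.4845) = 28.98° (from vertical).
From the interface: 90° − 28.98° = 61.02°.

61.0°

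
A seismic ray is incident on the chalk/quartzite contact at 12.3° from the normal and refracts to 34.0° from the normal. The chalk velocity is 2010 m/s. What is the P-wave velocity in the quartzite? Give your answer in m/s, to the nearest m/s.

5276 m/s

sin 12.3° = 0.2130; sin 34.0° = 0.5592.
V₂ = V₁·(sin θ₂/sin θ₁) = 2010·(0.5592/0.2130) = 5276.14 m/s.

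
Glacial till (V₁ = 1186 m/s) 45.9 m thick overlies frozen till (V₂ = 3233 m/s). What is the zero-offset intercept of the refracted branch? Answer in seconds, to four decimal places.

0.0720 s

tᵢ = 2h·√(V₂²−V₁²)/(V₁V₂).
√(V₂²−V₁²) = √(3233²−1186²) = 3007.6 m/s.
tᵢ = 2·45.9·3007.6/(1186·3233) = 0.07201 s.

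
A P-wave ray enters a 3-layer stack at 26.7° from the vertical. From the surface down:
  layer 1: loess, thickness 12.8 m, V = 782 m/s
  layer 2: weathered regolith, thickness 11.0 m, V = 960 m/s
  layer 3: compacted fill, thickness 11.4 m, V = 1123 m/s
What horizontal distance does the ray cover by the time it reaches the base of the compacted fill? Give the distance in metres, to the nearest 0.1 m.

23.3 m

Apply Snell's law at each interface; in layer i the horizontal offset is hᵢ·tan θᵢ.
Layer 1: θ = 26.70°; offset = 12.8·tan 26.70° = 6.438 m.
Layer 2: sin θ = 960·sin 26.7°/782 = 0.5516, θ = 33.48°; offset = 11.0·tan 33.48° = 7.274 m.
Layer 3: sin θ = 1123·sin 26.7°/782 = 0.6452, θ = 40.18°; offset = 11.4·tan 40.18° = 9.628 m.
Total horizontal offset = 23.340 m.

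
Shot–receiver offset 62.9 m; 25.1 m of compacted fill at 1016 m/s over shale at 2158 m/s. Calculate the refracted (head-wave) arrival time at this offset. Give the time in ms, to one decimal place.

72.7 ms

θ_c = arcsin(V₁/V₂) = arcsin(1016/2158) = 28.09°, cos θ_c = 0.8822.
Intercept time tᵢ = 2h cos θ_c / V₁ = 2·25.1·0.8822/1016 = 0.04359 s.
t = x/V₂ + tᵢ = 62.9/2158 + 0.04359 = 0.07274 s.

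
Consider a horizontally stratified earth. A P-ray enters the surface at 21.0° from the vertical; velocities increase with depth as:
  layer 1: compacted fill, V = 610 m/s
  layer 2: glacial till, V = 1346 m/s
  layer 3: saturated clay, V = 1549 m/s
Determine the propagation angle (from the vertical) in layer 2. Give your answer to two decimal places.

52.26°

Snell's law across each interface conserves sin θ / V, so sin θ_2 = V_2·sin θ₁/V₁.
sin θ_2 = 1346 × sin 21.0° / 610 = 0.7908.
θ_2 = arcsin 0.7908 = 52.26°.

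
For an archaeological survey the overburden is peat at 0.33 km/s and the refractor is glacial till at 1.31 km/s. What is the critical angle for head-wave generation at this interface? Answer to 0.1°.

At critical incidence the refracted ray runs along the interface (θ₂ = 90°), so sin θ_c = V₁/V₂.
θ_c = arcsin(0.33/1.31) = arcsin 0.2519 = 14.59°.

14.6°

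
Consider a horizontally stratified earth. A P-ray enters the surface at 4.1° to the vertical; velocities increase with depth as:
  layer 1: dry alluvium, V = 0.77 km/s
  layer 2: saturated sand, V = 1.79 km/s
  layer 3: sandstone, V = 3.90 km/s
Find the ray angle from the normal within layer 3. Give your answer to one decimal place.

Snell's law across each interface conserves sin θ / V, so sin θ_3 = V_3·sin θ₁/V₁.
sin θ_3 = 3.90 × sin 4.1° / 0.77 = 0.3621.
θ_3 = arcsin 0.3621 = 21.23°.

21.2°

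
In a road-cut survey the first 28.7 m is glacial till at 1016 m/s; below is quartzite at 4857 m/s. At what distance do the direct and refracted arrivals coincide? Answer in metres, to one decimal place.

71.0 m

θ_c = arcsin(1016/4857) = 12.07°, so cos θ_c = 0.9779 and tᵢ = 2h cos θ_c/V₁ = 0.0552 s.
At crossover x/V₁ = x/V₂ + tᵢ ⇒ x = tᵢ/(1/V₁ − 1/V₂) = 0.05525/(9.8425e-04 − 2.0589e-04) = 70.98 m.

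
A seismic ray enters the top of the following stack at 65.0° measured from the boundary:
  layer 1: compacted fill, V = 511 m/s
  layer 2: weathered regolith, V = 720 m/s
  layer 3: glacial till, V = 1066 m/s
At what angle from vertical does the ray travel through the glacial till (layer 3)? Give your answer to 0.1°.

From the normal: θ₁ = 90° − 65.0° = 25.0°.
Ray parameter p = sin 25.0° / 511 = 8.2704e-04 s/m.
sin θ_3 = p·V_3 = 8.2704e-04 × 1066 = 0.8816.
θ_3 = 61.84° from the vertical.

61.8°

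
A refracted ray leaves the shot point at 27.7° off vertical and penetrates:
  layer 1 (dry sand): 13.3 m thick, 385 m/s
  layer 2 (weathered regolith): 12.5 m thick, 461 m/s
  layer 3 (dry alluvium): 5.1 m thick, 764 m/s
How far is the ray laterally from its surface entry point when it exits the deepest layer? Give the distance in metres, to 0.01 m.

27.54 m

Apply Snell's law at each interface; in layer i the horizontal offset is hᵢ·tan θᵢ.
Layer 1: θ = 27.70°; offset = 13.3·tan 27.70° = 6.9827 m.
Layer 2: sin θ = 461·sin 27.7°/385 = 0.5566, θ = 33.82°; offset = 12.5·tan 33.82° = 8.3747 m.
Layer 3: sin θ = 764·sin 27.7°/385 = 0.9224, θ = 67.29°; offset = 5.1·tan 67.29° = 12.1832 m.
Total horizontal offset = 27.5406 m.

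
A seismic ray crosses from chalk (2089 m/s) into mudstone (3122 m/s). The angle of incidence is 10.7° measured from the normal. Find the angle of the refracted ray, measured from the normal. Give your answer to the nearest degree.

16°

Snell's law: sin θ₂ = (V₂/V₁)·sin θ₁ = (3122/2089)·sin 10.7° = 0.2775.
θ₂ = sin⁻¹(0.2775) = 16.11° (from vertical).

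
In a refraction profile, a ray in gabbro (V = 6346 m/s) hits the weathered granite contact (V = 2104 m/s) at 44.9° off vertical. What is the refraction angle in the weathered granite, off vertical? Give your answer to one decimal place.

Snell's law: sin θ₂ = (V₂/V₁)·sin θ₁ = (2104/6346)·sin 44.9° = 0.2340.
θ₂ = sin⁻¹(0.2340) = 13.53° (from vertical).

13.5°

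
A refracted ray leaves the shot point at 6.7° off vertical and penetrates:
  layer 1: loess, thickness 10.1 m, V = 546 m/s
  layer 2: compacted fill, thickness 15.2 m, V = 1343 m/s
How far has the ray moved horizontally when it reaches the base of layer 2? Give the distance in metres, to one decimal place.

5.7 m

p = sin θ₁/V₁ = sin 6.7°/546 = 2.1368e-04 s/m is conserved through the stack.
Layer 1: θ = 6.70°; offset = 10.1·tan 6.70° = 1.186 m.
Layer 2: sin θ = p·1343 = 0.2870 → θ = 16.68°; offset = 15.2·tan 16.68° = 4.554 m.
Total horizontal offset = 5.740 m.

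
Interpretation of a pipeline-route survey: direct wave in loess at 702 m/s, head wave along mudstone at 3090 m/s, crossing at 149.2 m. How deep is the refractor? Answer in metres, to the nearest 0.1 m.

h = (x_cross/2)·√((V₂−V₁)/(V₂+V₁)).
(V₂−V₁)/(V₂+V₁) = (3090−702)/(3090+702) = 0.6297; √ = 0.7936.
h = (149.2/2)·0.7936 = 59.20 m.

59.2 m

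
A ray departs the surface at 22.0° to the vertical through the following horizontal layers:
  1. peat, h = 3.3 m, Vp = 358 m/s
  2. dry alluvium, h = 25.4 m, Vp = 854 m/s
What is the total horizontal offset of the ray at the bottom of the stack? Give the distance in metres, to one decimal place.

51.9 m

Apply Snell's law at each interface; in layer i the horizontal offset is hᵢ·tan θᵢ.
Layer 1: θ = 22.00°; offset = 3.3·tan 22.00° = 1.333 m.
Layer 2: sin θ = 854·sin 22.0°/358 = 0.8936, θ = 63.33°; offset = 25.4·tan 63.33° = 50.570 m.
Σ offsets = 51.904 m.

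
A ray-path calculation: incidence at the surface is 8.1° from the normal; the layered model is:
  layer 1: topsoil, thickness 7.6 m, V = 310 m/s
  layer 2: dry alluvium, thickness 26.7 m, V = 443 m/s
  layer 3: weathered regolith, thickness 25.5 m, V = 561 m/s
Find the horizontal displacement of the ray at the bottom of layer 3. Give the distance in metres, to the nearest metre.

13 m

Apply Snell's law at each interface; in layer i the horizontal offset is hᵢ·tan θᵢ.
Layer 1: θ = 8.10°; offset = 7.6·tan 8.10° = 1.082 m.
Layer 2: sin θ = 443·sin 8.1°/310 = 0.2014, θ = 11.62°; offset = 26.7·tan 11.62° = 5.489 m.
Layer 3: sin θ = 561·sin 8.1°/310 = 0.2550, θ = 14.77°; offset = 25.5·tan 14.77° = 6.724 m.
Total horizontal offset = 13.295 m.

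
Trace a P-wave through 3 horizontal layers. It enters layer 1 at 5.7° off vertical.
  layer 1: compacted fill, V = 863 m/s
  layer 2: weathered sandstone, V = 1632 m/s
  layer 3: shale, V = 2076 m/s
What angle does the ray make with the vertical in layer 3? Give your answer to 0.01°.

Ray parameter p = sin 5.7° / 863 = 1.1509e-04 s/m.
sin θ_3 = p·V_3 = 1.1509e-04 × 2076 = 0.2389.
θ_3 = arcsin 0.2389 = 13.82°.

13.82°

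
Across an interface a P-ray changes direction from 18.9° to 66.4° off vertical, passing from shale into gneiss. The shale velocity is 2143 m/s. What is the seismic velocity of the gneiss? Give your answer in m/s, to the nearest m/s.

Snell's law: sin 18.9°/V₁ = sin 66.4°/V₂.
V₂ = V₁·sin 66.4°/sin 18.9° = 2143 × 2.8290 = 6062.55 m/s.

6063 m/s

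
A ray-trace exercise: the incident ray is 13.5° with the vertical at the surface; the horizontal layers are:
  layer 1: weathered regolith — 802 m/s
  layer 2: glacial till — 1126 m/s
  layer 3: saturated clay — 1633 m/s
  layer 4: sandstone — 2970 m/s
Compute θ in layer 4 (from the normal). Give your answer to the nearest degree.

Ray parameter p = sin 13.5° / 802 = 2.9108e-04 s/m.
sin θ_4 = p·V_4 = 2.9108e-04 × 2970 = 0.8645.
θ_4 = 59.83° from the vertical.

60°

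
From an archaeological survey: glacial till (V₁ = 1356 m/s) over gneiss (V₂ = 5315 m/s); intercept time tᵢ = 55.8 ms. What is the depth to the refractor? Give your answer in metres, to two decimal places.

θ_c = arcsin(1356/5315) = 14.78°; cos θ_c = 0.9669.
tᵢ = 2h cos θ_c/V₁ ⇒ h = tᵢ·V₁/(2 cos θ_c) = 0.0558·1356/(2·0.9669) = 39.13 m.

39.13 m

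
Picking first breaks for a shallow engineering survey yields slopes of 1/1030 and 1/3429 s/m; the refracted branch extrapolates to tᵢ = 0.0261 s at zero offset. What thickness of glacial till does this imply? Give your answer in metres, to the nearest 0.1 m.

14.1 m

h = tᵢ·V₁·V₂ / (2·√(V₂²−V₁²)).
√(V₂²−V₁²) = √(3429² − 1030²) = 3270.6 m/s.
h = 0.0261 s × 1030 × 3429 / (2 × 3270.6) = 14.09 m.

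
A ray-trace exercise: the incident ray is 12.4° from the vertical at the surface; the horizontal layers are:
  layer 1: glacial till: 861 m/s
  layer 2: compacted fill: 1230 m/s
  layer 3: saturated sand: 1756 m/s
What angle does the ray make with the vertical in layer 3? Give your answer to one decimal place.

26.0°

Ray parameter p = sin 12.4° / 861 = 2.4940e-04 s/m.
sin θ_3 = p·V_3 = 2.4940e-04 × 1756 = 0.4380.
θ_3 = arcsin 0.4380 = 25.97°.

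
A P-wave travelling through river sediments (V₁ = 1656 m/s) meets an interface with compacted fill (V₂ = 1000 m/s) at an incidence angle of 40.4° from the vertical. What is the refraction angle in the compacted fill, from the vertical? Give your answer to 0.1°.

23.0°

sin θ₁/V₁ = sin θ₂/V₂ ⇒ sin θ₂ = 1000·sin 40.4°/1656 = 1000·0.6481/1656 = 0.3914.
θ₂ = arcsin 0.3914 = 23.04° from the normal.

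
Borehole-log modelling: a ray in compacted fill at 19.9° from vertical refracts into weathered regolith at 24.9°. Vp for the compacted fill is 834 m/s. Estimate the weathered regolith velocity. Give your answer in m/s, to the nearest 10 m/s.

Snell's law: sin 19.9°/V₁ = sin 24.9°/V₂.
V₂ = V₁·sin 24.9°/sin 19.9° = 834 × 1.2370 = 1031.62 m/s.

1030 m/s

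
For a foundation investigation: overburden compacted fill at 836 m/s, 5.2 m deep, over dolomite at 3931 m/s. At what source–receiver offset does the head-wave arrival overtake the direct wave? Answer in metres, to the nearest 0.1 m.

12.9 m

θ_c = arcsin(836/3931) = 12.28°, so cos θ_c = 0.9771 and tᵢ = 2h cos θ_c/V₁ = 0.0122 s.
At crossover x/V₁ = x/V₂ + tᵢ ⇒ x = tᵢ/(1/V₁ − 1/V₂) = 0.01216/(1.1962e-03 − 2.5439e-04) = 12.91 m.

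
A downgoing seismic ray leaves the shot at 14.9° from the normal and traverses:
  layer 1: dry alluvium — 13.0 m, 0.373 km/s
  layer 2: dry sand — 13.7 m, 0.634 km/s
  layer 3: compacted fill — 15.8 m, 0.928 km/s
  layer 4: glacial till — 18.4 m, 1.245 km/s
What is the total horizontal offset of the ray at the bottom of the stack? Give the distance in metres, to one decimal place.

p = sin θ₁/V₁ = sin 14.9°/0.373 = 6.8936e-01 s/km is conserved through the stack.
Layer 1: θ = 14.90°; offset = 13.0·tan 14.90° = 3.459 m.
Layer 2: sin θ = p·0.634 = 0.4371 → θ = 25.92°; offset = 13.7·tan 25.92° = 6.657 m.
Layer 3: sin θ = p·0.928 = 0.6397 → θ = 39.77°; offset = 15.8·tan 39.77° = 13.151 m.
Layer 4: sin θ = p·1.245 = 0.8583 → θ = 59.12°; offset = 18.4·tan 59.12° = 30.770 m.
Total horizontal offset = 54.037 m.

54.0 m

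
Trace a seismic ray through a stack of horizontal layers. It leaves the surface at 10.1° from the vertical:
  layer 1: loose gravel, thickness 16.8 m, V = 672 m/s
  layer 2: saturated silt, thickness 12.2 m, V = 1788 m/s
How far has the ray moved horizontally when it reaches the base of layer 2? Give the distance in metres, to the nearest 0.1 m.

9.4 m

Apply Snell's law at each interface; in layer i the horizontal offset is hᵢ·tan θᵢ.
Layer 1: θ = 10.10°; offset = 16.8·tan 10.10° = 2.993 m.
Layer 2: sin θ = 1788·sin 10.1°/672 = 0.4666, θ = 27.81°; offset = 12.2·tan 27.81° = 6.436 m.
Total horizontal offset = 9.429 m.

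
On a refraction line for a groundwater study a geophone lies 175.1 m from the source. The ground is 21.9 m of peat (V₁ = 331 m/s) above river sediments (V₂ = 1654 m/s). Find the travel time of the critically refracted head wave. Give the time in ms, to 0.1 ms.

235.5 ms

θ_c = arcsin(V₁/V₂) = arcsin(331/1654) = 11.54°, cos θ_c = 0.9798.
Intercept time tᵢ = 2h cos θ_c / V₁ = 2·21.9·0.9798/331 = 0.12965 s.
t = x/V₂ + tᵢ = 175.1/1654 + 0.12965 = 0.23551 s.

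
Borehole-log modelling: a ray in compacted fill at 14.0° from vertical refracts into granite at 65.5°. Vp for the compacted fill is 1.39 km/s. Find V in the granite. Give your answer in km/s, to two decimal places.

Snell's law: sin 14.0°/V₁ = sin 65.5°/V₂.
V₂ = V₁·sin 65.5°/sin 14.0° = 1.39 × 3.7614 = 5.23 km/s.

5.23 km/s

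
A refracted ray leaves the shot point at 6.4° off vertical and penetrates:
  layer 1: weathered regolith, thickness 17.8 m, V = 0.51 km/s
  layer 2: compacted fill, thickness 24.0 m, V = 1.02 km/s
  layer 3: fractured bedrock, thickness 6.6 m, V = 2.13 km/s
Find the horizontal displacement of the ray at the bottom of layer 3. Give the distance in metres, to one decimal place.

p = sin θ₁/V₁ = sin 6.4°/0.51 = 2.1857e-01 s/km is conserved through the stack.
Layer 1: θ = 6.40°; offset = 17.8·tan 6.40° = 1.997 m.
Layer 2: sin θ = p·1.02 = 0.2229 → θ = 12.88°; offset = 24.0·tan 12.88° = 5.489 m.
Layer 3: sin θ = p·2.13 = 0.4655 → θ = 27.75°; offset = 6.6·tan 27.75° = 3.472 m.
Total horizontal offset = 10.957 m.

11.0 m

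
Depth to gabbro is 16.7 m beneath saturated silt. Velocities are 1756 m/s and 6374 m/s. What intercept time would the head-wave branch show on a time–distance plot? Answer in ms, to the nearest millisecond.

tᵢ = 2h·√(V₂²−V₁²)/(V₁V₂).
√(V₂²−V₁²) = √(6374²−1756²) = 6127.3 m/s.
tᵢ = 2·16.7·6127.3/(1756·6374) = 0.01828 s.

18 ms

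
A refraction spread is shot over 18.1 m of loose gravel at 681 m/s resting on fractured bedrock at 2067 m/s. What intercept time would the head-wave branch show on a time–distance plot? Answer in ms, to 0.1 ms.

50.2 ms

θ_c = arcsin(V₁/V₂) = arcsin(681/2067) = 19.24°; cos θ_c = 0.9442.
tᵢ = 2h·cos θ_c / V₁ = 2·18.1·0.9442 / 681 = 0.05019 s.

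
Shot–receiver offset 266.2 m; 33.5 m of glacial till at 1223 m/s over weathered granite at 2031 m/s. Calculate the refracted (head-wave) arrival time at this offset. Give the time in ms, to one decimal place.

θ_c = arcsin(V₁/V₂) = arcsin(1223/2031) = 37.03°, cos θ_c = 0.7984.
Intercept time tᵢ = 2h cos θ_c / V₁ = 2·33.5·0.7984/1223 = 0.04374 s.
t = x/V₂ + tᵢ = 266.2/2031 + 0.04374 = 0.17481 s.

174.8 ms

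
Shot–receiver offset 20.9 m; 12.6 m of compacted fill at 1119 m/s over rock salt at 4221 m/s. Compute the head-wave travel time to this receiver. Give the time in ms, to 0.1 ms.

26.7 ms

θ_c = arcsin(V₁/V₂) = arcsin(1119/4221) = 15.37°, cos θ_c = 0.9642.
Intercept time tᵢ = 2h cos θ_c / V₁ = 2·12.6·0.9642/1119 = 0.02171 s.
t = x/V₂ + tᵢ = 20.9/4221 + 0.02171 = 0.02667 s.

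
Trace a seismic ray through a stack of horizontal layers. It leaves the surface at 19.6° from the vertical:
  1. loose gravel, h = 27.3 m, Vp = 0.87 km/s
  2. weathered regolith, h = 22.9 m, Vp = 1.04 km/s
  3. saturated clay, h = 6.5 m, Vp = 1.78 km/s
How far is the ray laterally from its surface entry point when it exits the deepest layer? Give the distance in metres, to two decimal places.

25.88 m

Apply Snell's law at each interface; in layer i the horizontal offset is hᵢ·tan θᵢ.
Layer 1: θ = 19.60°; offset = 27.3·tan 19.60° = 9.7211 m.
Layer 2: sin θ = 1.04·sin 19.6°/0.87 = 0.4010, θ = 23.64°; offset = 22.9·tan 23.64° = 10.0241 m.
Layer 3: sin θ = 1.78·sin 19.6°/0.87 = 0.6863, θ = 43.34°; offset = 6.5·tan 43.34° = 6.1339 m.
Σ offsets = 25.8791 m.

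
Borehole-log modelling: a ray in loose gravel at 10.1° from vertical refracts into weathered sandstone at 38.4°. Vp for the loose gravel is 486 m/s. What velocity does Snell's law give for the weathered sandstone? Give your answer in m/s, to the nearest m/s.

Snell's law: sin 10.1°/V₁ = sin 38.4°/V₂.
V₂ = V₁·sin 38.4°/sin 10.1° = 486 × 3.5420 = 1721.41 m/s.

1721 m/s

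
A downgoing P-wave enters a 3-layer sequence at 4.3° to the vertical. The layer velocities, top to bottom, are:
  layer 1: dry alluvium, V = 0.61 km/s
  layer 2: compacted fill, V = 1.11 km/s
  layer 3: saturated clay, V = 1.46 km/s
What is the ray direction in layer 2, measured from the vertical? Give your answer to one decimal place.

7.8°

Ray parameter p = sin 4.3° / 0.61 = 1.2292e-01 s/km.
sin θ_2 = p·V_2 = 1.2292e-01 × 1.11 = 0.1364.
θ_2 = 7.84° from the vertical.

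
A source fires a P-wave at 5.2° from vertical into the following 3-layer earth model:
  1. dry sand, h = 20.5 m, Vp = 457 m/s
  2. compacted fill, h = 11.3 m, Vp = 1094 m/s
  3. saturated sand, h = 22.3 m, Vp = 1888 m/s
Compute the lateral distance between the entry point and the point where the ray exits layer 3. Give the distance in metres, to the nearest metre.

Ray parameter p = sin 5.2° / 457 m/s = 1.9832e-04 s/m.
Layer 1: θ = 5.20°; offset = 20.5·tan 5.20° = 1.866 m.
Layer 2: sin θ = p·1094 = 0.2170 → θ = 12.53°; offset = 11.3·tan 12.53° = 2.512 m.
Layer 3: sin θ = p·1888 = 0.3744 → θ = 21.99°; offset = 22.3·tan 21.99° = 9.005 m.
Σ offsets = 13.382 m.

13 m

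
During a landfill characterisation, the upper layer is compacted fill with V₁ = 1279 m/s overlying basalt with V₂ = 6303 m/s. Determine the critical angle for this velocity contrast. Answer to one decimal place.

11.7°

Critical incidence: sin θ_c = V₁/V₂ = 1279/6303 = 0.2029.
θ_c = arcsin 0.2029 = 11.71°.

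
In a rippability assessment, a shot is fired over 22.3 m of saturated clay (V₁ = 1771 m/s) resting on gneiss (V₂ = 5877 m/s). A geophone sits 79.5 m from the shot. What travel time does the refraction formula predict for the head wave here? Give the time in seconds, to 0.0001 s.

0.0375 s

t = x/V₂ + 2h·√(V₂²−V₁²)/(V₁V₂).
√(V₂²−V₁²) = √(5877²−1771²) = 5603.8 m/s; delay term = 2·22.3·5603.8/(1771·5877) = 0.02401 s.
t = 79.5/5877 + 0.02401 = 0.03754 s.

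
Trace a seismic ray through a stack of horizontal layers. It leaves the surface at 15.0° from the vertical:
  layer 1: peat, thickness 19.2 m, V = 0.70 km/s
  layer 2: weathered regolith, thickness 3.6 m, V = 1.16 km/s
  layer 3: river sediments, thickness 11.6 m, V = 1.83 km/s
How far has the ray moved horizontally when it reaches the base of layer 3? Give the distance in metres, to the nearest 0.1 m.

Ray parameter p = sin 15.0° / 0.70 km/s = 3.6974e-01 s/km.
Layer 1: θ = 15.00°; offset = 19.2·tan 15.00° = 5.145 m.
Layer 2: sin θ = p·1.16 = 0.4289 → θ = 25.40°; offset = 3.6·tan 25.40° = 1.709 m.
Layer 3: sin θ = p·1.83 = 0.6766 → θ = 42.58°; offset = 11.6·tan 42.58° = 10.660 m.
Σ offsets = 17.513 m.

17.5 m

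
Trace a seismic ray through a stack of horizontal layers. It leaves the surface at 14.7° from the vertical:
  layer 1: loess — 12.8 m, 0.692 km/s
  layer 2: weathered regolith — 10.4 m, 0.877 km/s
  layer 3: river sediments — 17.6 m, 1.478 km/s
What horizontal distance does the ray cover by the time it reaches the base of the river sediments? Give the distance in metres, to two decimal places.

Ray parameter p = sin 14.7° / 0.692 km/s = 3.6670e-01 s/km.
Layer 1: θ = 14.70°; offset = 12.8·tan 14.70° = 3.3580 m.
Layer 2: sin θ = p·0.877 = 0.3216 → θ = 18.76°; offset = 10.4·tan 18.76° = 3.5323 m.
Layer 3: sin θ = p·1.478 = 0.5420 → θ = 32.82°; offset = 17.6·tan 32.82° = 11.3507 m.
Summing the layer offsets gives 18.2409 m.

18.24 m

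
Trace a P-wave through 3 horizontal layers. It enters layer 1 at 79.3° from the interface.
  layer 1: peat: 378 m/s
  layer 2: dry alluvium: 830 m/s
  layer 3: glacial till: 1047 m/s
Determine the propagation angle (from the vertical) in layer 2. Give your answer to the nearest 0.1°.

24.1°

From the normal: θ₁ = 90° − 79.3° = 10.7°.
Snell's law across each interface conserves sin θ / V, so sin θ_2 = V_2·sin θ₁/V₁.
sin θ_2 = 830 × sin 10.7° / 378 = 0.4077.
θ_2 = 24.06° from the vertical.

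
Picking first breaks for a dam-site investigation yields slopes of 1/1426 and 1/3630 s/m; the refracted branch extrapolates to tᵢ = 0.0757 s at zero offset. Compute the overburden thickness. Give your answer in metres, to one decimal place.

h = tᵢ·V₁·V₂ / (2·√(V₂²−V₁²)).
√(V₂²−V₁²) = √(3630² − 1426²) = 3338.2 m/s.
h = 0.0757 s × 1426 × 3630 / (2 × 3338.2) = 58.69 m.

58.7 m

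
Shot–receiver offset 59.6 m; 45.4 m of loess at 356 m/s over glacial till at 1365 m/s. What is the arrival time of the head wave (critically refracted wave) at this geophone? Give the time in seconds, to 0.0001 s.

0.2899 s

t = x/V₂ + 2h·√(V₂²−V₁²)/(V₁V₂).
√(V₂²−V₁²) = √(1365²−356²) = 1317.8 m/s; delay term = 2·45.4·1317.8/(356·1365) = 0.24623 s.
t = 59.6/1365 + 0.24623 = 0.28989 s.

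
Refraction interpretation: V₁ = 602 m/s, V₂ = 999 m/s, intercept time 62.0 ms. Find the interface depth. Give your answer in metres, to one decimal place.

23.4 m

h = tᵢ·V₁·V₂ / (2·√(V₂²−V₁²)).
√(V₂²−V₁²) = √(999² − 602²) = 797.2 m/s.
h = 0.062 s × 602 × 999 / (2 × 797.2) = 23.38 m.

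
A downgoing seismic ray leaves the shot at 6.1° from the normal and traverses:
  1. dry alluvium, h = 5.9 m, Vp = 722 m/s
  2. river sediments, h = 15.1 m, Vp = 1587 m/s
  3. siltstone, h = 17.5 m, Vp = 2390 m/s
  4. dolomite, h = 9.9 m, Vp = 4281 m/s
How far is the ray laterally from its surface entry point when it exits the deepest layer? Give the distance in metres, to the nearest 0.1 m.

18.9 m

p = sin θ₁/V₁ = sin 6.1°/722 = 1.4718e-04 s/m is conserved through the stack.
Layer 1: θ = 6.10°; offset = 5.9·tan 6.10° = 0.631 m.
Layer 2: sin θ = p·1587 = 0.2336 → θ = 13.51°; offset = 15.1·tan 13.51° = 3.627 m.
Layer 3: sin θ = p·2390 = 0.3518 → θ = 20.60°; offset = 17.5·tan 20.60° = 6.576 m.
Layer 4: sin θ = p·4281 = 0.6301 → θ = 39.06°; offset = 9.9·tan 39.06° = 8.033 m.
Total horizontal offset = 18.867 m.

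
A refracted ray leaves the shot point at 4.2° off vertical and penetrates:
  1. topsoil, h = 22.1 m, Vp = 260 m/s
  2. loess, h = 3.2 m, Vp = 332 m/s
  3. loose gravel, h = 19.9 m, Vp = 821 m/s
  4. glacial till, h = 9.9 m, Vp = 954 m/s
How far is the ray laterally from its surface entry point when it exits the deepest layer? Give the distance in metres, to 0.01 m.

9.42 m

p = sin θ₁/V₁ = sin 4.2°/260 = 2.8169e-04 s/m is conserved through the stack.
Layer 1: θ = 4.20°; offset = 22.1·tan 4.20° = 1.6229 m.
Layer 2: sin θ = p·332 = 0.0935 → θ = 5.37°; offset = 3.2·tan 5.37° = 0.3006 m.
Layer 3: sin θ = p·821 = 0.2313 → θ = 13.37°; offset = 19.9·tan 13.37° = 4.7304 m.
Layer 4: sin θ = p·954 = 0.2687 → θ = 15.59°; offset = 9.9·tan 15.59° = 2.7620 m.
Summing the layer offsets gives 9.4159 m.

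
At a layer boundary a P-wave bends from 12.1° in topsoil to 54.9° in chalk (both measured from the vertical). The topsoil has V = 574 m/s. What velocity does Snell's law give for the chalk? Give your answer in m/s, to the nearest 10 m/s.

Snell's law: sin 12.1°/V₁ = sin 54.9°/V₂.
V₂ = V₁·sin 54.9°/sin 12.1° = 574 × 3.9030 = 2240.35 m/s.

2240 m/s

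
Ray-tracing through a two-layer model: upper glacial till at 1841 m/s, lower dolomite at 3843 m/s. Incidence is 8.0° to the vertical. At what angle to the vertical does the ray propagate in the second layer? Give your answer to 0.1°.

Snell's law: sin θ₂ = (V₂/V₁)·sin θ₁ = (3843/1841)·sin 8.0° = 0.2905.
θ₂ = arcsin 0.2905 = 16.89° from the normal.

16.9°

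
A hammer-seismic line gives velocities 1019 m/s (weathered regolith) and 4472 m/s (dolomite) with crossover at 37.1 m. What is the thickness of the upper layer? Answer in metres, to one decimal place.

x_cross = 2h·√((V₂+V₁)/(V₂−V₁)) → h = x_cross / (2·√((V₂+V₁)/(V₂−V₁))).
√((V₂+V₁)/(V₂−V₁)) = √((4472+1019)/(4472−1019)) = 1.2610.
h = 37.1 / (2·1.2610) = 14.71 m.

14.7 m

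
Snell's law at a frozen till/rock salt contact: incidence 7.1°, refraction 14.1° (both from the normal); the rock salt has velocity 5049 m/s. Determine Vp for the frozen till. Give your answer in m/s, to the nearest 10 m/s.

Snell's law: sin 7.1°/V₁ = sin 14.1°/V₂.
V₁ = V₂·sin 7.1°/sin 14.1° = 5049 × 0.5074 = 2561.68 m/s.

2560 m/s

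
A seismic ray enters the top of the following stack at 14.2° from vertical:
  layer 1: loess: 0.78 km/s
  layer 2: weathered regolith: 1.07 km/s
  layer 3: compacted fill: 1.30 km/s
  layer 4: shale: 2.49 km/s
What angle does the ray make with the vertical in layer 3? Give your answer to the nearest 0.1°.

Snell's law across each interface conserves sin θ / V, so sin θ_3 = V_3·sin θ₁/V₁.
sin θ_3 = 1.30 × sin 14.2° / 0.78 = 0.4088.
θ_3 = 24.13° from the vertical.

24.1°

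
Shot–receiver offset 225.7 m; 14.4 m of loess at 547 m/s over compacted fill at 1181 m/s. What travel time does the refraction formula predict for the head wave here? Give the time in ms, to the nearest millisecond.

238 ms

θ_c = arcsin(V₁/V₂) = arcsin(547/1181) = 27.59°, cos θ_c = 0.8863.
Intercept time tᵢ = 2h cos θ_c / V₁ = 2·14.4·0.8863/547 = 0.04666 s.
t = x/V₂ + tᵢ = 225.7/1181 + 0.04666 = 0.23777 s.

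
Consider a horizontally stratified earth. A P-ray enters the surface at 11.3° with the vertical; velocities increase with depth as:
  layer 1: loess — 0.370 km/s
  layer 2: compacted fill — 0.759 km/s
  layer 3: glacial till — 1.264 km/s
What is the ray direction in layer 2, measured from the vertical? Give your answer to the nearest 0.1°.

Ray parameter p = sin 11.3° / 0.370 = 5.2958e-01 s/km.
sin θ_2 = p·V_2 = 5.2958e-01 × 0.759 = 0.4020.
θ_2 = arcsin 0.4020 = 23.70°.

23.7°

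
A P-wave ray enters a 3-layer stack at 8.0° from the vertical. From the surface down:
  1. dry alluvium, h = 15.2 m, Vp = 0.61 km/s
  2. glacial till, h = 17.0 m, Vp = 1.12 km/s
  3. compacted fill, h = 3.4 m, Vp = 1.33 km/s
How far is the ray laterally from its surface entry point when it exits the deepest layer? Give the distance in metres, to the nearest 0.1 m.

7.7 m

p = sin θ₁/V₁ = sin 8.0°/0.61 = 2.2815e-01 s/km is conserved through the stack.
Layer 1: θ = 8.00°; offset = 15.2·tan 8.00° = 2.136 m.
Layer 2: sin θ = p·1.12 = 0.2555 → θ = 14.81°; offset = 17.0·tan 14.81° = 4.493 m.
Layer 3: sin θ = p·1.33 = 0.3034 → θ = 17.66°; offset = 3.4·tan 17.66° = 1.083 m.
Total horizontal offset = 7.712 m.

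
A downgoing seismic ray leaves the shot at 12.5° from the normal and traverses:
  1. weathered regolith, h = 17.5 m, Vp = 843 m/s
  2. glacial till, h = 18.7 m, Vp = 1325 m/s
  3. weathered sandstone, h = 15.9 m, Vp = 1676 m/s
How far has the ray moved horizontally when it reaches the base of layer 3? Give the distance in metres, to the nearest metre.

Ray parameter p = sin 12.5° / 843 m/s = 2.5675e-04 s/m.
Layer 1: θ = 12.50°; offset = 17.5·tan 12.50° = 3.880 m.
Layer 2: sin θ = p·1325 = 0.3402 → θ = 19.89°; offset = 18.7·tan 19.89° = 6.765 m.
Layer 3: sin θ = p·1676 = 0.4303 → θ = 25.49°; offset = 15.9·tan 25.49° = 7.580 m.
Total horizontal offset = 18.224 m.

18 m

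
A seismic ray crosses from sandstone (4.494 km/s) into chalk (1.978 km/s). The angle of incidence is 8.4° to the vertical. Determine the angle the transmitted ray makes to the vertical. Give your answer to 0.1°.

sin θ₁/V₁ = sin θ₂/V₂ ⇒ sin θ₂ = 1.978·sin 8.4°/4.494 = 1.978·0.1461/4.494 = 0.0643.
θ₂ = arcsin 0.0643 = 3.69° from the normal.

3.7°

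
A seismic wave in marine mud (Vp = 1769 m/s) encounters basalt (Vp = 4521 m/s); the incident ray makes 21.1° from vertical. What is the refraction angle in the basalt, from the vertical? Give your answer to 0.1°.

sin θ₁/V₁ = sin θ₂/V₂ ⇒ sin θ₂ = 4521·sin 21.1°/1769 = 4521·0.3600/1769 = 0.9200.
θ₂ = arcsin 0.9200 = 66.93° from the normal.

66.9°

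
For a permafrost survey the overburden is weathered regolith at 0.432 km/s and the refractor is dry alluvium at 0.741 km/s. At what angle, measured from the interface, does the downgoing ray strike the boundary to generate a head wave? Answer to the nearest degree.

Critical incidence: sin θ_c = V₁/V₂ = 0.432/0.741 = 0.5830.
θ_c = arcsin 0.5830 = 35.66°.
Measured from the interface: 90° − 35.66° = 54.34°.

54°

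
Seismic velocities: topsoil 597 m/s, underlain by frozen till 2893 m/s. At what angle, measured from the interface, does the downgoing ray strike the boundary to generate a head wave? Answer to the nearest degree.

Critical incidence: sin θ_c = V₁/V₂ = 597/2893 = 0.2064.
θ_c = arcsin 0.2064 = 11.91°.
Measured from the interface: 90° − 11.91° = 78.09°.

78°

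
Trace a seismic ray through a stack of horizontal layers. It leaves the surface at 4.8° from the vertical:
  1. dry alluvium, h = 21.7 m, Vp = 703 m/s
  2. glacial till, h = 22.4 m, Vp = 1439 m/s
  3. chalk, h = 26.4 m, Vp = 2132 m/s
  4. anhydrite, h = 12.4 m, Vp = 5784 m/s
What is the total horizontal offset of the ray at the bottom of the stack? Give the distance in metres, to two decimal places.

24.41 m

Ray parameter p = sin 4.8° / 703 m/s = 1.1903e-04 s/m.
Layer 1: θ = 4.80°; offset = 21.7·tan 4.80° = 1.8222 m.
Layer 2: sin θ = p·1439 = 0.1713 → θ = 9.86°; offset = 22.4·tan 9.86° = 3.8943 m.
Layer 3: sin θ = p·2132 = 0.2538 → θ = 14.70°; offset = 26.4·tan 14.70° = 6.9263 m.
Layer 4: sin θ = p·5784 = 0.6885 → θ = 43.51°; offset = 12.4·tan 43.51° = 11.7708 m.
Σ offsets = 24.4136 m.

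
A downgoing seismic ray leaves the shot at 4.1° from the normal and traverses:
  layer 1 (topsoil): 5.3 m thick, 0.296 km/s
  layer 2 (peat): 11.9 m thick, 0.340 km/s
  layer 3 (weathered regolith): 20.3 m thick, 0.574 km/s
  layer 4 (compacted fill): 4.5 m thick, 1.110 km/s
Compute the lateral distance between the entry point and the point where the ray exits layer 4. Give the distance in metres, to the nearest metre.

p = sin θ₁/V₁ = sin 4.1°/0.296 = 2.4155e-01 s/km is conserved through the stack.
Layer 1: θ = 4.10°; offset = 5.3·tan 4.10° = 0.380 m.
Layer 2: sin θ = p·0.340 = 0.0821 → θ = 4.71°; offset = 11.9·tan 4.71° = 0.981 m.
Layer 3: sin θ = p·0.574 = 0.1386 → θ = 7.97°; offset = 20.3·tan 7.97° = 2.842 m.
Layer 4: sin θ = p·1.110 = 0.2681 → θ = 15.55°; offset = 4.5·tan 15.55° = 1.252 m.
Σ offsets = 5.455 m.

5 m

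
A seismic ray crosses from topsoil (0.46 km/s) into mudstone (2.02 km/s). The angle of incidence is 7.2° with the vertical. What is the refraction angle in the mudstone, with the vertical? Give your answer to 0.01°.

sin θ₁/V₁ = sin θ₂/V₂ ⇒ sin θ₂ = 2.02·sin 7.2°/0.46 = 2.02·0.1253/0.46 = 0.5504.
θ₂ = arcsin 0.5504 = 33.39° from the normal.

33.39°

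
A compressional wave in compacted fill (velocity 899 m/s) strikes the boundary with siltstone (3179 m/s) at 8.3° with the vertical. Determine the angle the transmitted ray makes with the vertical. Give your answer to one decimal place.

sin θ₁/V₁ = sin θ₂/V₂ ⇒ sin θ₂ = 3179·sin 8.3°/899 = 3179·0.1444/899 = 0.5105.
θ₂ = sin⁻¹(0.5105) = 30.69° (from vertical).

30.7°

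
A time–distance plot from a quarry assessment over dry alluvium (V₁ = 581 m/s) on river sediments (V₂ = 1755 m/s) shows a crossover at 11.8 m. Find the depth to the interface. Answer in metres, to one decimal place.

4.2 m

x_cross = 2h·√((V₂+V₁)/(V₂−V₁)) → h = x_cross / (2·√((V₂+V₁)/(V₂−V₁))).
√((V₂+V₁)/(V₂−V₁)) = √((1755+581)/(1755−581)) = 1.4106.
h = 11.8 / (2·1.4106) = 4.18 m.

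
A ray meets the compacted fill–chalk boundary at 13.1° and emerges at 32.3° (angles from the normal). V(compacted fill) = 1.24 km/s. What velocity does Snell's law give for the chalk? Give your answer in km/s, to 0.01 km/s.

2.92 km/s

sin 13.1° = 0.2267; sin 32.3° = 0.5344.
V₂ = V₁·(sin θ₂/sin θ₁) = 1.24·(0.5344/0.2267) = 2.92 km/s.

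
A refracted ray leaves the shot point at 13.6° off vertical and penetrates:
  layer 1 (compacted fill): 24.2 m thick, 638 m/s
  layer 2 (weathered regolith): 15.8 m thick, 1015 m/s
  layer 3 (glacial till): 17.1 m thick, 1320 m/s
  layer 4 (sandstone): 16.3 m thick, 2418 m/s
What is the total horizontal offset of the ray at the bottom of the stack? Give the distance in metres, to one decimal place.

Ray parameter p = sin 13.6° / 638 m/s = 3.6856e-04 s/m.
Layer 1: θ = 13.60°; offset = 24.2·tan 13.60° = 5.855 m.
Layer 2: sin θ = p·1015 = 0.3741 → θ = 21.97°; offset = 15.8·tan 21.97° = 6.373 m.
Layer 3: sin θ = p·1320 = 0.4865 → θ = 29.11°; offset = 17.1·tan 29.11° = 9.522 m.
Layer 4: sin θ = p·2418 = 0.8912 → θ = 63.02°; offset = 16.3·tan 63.02° = 32.021 m.
Total horizontal offset = 53.771 m.

53.8 m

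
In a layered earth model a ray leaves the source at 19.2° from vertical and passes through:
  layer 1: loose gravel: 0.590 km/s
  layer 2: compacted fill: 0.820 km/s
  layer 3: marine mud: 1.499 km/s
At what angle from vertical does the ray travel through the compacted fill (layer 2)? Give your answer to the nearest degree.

27°

Snell's law across each interface conserves sin θ / V, so sin θ_2 = V_2·sin θ₁/V₁.
sin θ_2 = 0.820 × sin 19.2° / 0.590 = 0.4571.
θ_2 = arcsin 0.4571 = 27.20°.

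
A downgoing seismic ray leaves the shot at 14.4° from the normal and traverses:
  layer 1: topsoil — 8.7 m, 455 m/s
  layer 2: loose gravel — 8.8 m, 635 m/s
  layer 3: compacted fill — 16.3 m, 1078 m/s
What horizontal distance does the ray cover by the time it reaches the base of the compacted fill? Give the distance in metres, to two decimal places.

Ray parameter p = sin 14.4° / 455 m/s = 5.4657e-04 s/m.
Layer 1: θ = 14.40°; offset = 8.7·tan 14.40° = 2.2338 m.
Layer 2: sin θ = p·635 = 0.3471 → θ = 20.31°; offset = 8.8·tan 20.31° = 3.2567 m.
Layer 3: sin θ = p·1078 = 0.5892 → θ = 36.10°; offset = 16.3·tan 36.10° = 11.8864 m.
Total horizontal offset = 17.3769 m.

17.38 m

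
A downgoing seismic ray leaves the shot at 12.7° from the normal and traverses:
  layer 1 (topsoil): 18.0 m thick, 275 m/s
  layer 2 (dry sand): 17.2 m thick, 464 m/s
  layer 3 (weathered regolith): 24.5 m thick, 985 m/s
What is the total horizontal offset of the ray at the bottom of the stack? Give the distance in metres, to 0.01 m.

p = sin θ₁/V₁ = sin 12.7°/275 = 7.9944e-04 s/m is conserved through the stack.
Layer 1: θ = 12.70°; offset = 18.0·tan 12.70° = 4.0565 m.
Layer 2: sin θ = p·464 = 0.3709 → θ = 21.77°; offset = 17.2·tan 21.77° = 6.8703 m.
Layer 3: sin θ = p·985 = 0.7874 → θ = 51.95°; offset = 24.5·tan 51.95° = 31.2997 m.
Σ offsets = 42.2265 m.

42.23 m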